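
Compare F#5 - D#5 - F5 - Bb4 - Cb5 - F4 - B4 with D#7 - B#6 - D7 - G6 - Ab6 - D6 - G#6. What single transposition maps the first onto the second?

up a major thirteenth

Take the first pair: F#5 → D#7. F to D spans 13 letter names, so the interval is some kind of thirteenth.
F#5 to D#7 is 21 semitones, which makes it a major thirteenth; the second version is higher, so the direction is up.
Checking another pair — B4 → G#6 — gives the same interval.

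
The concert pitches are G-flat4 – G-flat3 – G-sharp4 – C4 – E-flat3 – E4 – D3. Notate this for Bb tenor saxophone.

Ab5 Ab4 A#5 D5 F4 F#5 E4

The Bb tenor saxophone sounds a major ninth below written, so the written part must be a major ninth above concert — transpose each note up.
Gb4 becomes Ab5
Gb3 becomes Ab4
G#4 becomes A#5
C4 becomes D5
Eb3 becomes F4
E4 becomes F#5
D3 becomes E4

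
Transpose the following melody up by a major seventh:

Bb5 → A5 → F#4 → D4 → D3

Bb5 to A6
A5 to G#6
F#4 to E#5
D4 to C#5
D3 to C#4

A6 G#6 E#5 C#5 C#4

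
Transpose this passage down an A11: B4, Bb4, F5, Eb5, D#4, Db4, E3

F3 Fb3 Cb4 Bbb3 A2 Abb2 Bb1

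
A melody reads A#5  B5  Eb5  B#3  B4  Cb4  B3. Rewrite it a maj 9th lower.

A#5 to G#4
B5 to A4
Eb5 to Db4
B#3 to A#2
B4 to A3
Cb4 to Bbb2
B3 to A2

G#4 A4 Db4 A#2 A3 Bbb2 A2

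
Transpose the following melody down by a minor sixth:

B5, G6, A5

D#5 B5 C#5

B5 down a minor sixth is D#5.
A minor sixth down from G6 gives B5.
A5 down a minor sixth is C#5.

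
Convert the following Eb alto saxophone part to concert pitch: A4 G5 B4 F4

C4 Bb4 D4 Ab3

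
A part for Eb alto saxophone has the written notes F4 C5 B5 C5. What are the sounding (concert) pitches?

Ab3 Eb4 D5 Eb4

Written C4 on the Eb alto saxophone sounds as Eb3, a major sixth lower; apply that shift to every note.
F4 gives Ab3
C5 gives Eb4
B5 gives D5
C5 gives Eb4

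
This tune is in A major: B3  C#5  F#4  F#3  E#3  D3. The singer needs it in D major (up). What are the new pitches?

A major to D major up is a perfect fourth, so every note moves up by that interval.
B3 becomes E4
C#5 becomes F#5
F#4 becomes B4
F#3 becomes B3
E#3 becomes A#3
D3 becomes G3

E4 F#5 B4 B3 A#3 G3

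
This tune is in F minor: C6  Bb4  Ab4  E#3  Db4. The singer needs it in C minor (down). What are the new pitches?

G5 F4 Eb4 B#2 Ab3

From F down to C is a perfect fourth; apply that to each pitch.
C6 to G5
Bb4 to F4
Ab4 to Eb4
E#3 to B#2
Db4 to Ab3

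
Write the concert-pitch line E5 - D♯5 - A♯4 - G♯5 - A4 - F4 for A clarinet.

G5 F#5 C#5 B5 C5 Ab4

Written C4 sounds as A3 on the A clarinet, so concert pitches are written a minor third up.
E5 becomes G5
D#5 becomes F#5
A#4 becomes C#5
G#5 becomes B5
A4 becomes C5
F4 becomes Ab4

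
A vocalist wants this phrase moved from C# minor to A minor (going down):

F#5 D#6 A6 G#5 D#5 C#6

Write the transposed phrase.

D5 B5 F6 E5 B4 A5

C# minor to A minor down is a major third, so every note moves down by that interval.
F#5 -> D5
D#6 -> B5
A6 -> F6
G#5 -> E5
D#5 -> B4
C#6 -> A5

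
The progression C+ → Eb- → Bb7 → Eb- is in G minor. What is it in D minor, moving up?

G minor up to D minor is a perfect fifth; each chord root moves by that interval while the quality stays the same.
C+: root C up a perfect fifth → G, giving G+.
Eb-: root Eb up a perfect fifth → Bb, giving Bb-.
Bb7: root Bb up a perfect fifth → F, giving F7.
Eb-: root Eb up a perfect fifth → Bb, giving Bb-.

G+ Bb- F7 Bb-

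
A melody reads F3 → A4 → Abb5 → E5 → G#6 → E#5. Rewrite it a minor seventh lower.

G2 B3 Bbb4 F#4 A#5 F##4

A minor seventh down from F3 gives G2.
A4 down a minor seventh is B3.
Abb5: a seventh down reaches B, and 10 semitones makes it Bbb4.
E5: a seventh down reaches F, and 10 semitones makes it F#4.
A minor seventh down from G#6 gives A#5.
E#5: a seventh down reaches F, and 10 semitones makes it F##4.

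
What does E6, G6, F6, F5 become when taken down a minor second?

E6 down a minor second is D#6.
G6: a second down reaches F, and 1 semitone makes it F#6.
F6 down a minor second is E6.
F5 down a minor second is E5.

D#6 F#6 E6 E5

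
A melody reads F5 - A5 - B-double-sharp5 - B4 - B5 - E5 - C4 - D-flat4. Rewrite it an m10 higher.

F5 to Ab6
A5 to C7
B##5 to D##7
B4 to D6
B5 to D7
E5 to G6
C4 to Eb5
Db4 to Fb5

Ab6 C7 D##7 D6 D7 G6 Eb5 Fb5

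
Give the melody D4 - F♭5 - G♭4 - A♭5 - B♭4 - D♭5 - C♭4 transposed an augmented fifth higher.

D4 to A#4
Fb5 to C6
Gb4 to D5
Ab5 to E6
Bb4 to F#5
Db5 to A5
Cb4 to G4

A#4 C6 D5 E6 F#5 A5 G4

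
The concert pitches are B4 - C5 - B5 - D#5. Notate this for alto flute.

E5 F5 E6 G#5

Written C4 sounds as G3 on the alto flute, so concert pitches are written a perfect fourth up.
B4 → E5
C5 → F5
B5 → E6
D#5 → G#5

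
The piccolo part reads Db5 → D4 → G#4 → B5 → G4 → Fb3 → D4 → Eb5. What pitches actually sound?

The piccolo sounds a perfect octave above written, so transpose each written note up a perfect octave.
Db5 -> Db6
D4 -> D5
G#4 -> G#5
B5 -> B6
G4 -> G5
Fb3 -> Fb4
D4 -> D5
Eb5 -> Eb6

Db6 D5 G#5 B6 G5 Fb4 D5 Eb6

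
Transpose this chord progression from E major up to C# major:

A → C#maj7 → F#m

E major up to C# major is a major sixth; each chord root moves by that interval while the quality stays the same.
A: root A up a major sixth → F#, giving F#.
C#maj7: root C# up a major sixth → A#, giving A#maj7.
F#m: root F# up a major sixth → D#, giving D#m.

F# A#maj7 D#m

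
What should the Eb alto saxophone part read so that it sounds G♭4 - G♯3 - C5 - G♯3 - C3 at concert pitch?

Eb5 E#4 A5 E#4 A3

The Eb alto saxophone sounds a major sixth below written, so the written part must be a major sixth above concert — transpose each note up.
Gb4 to Eb5
G#3 to E#4
C5 to A5
G#3 to E#4
C3 to A3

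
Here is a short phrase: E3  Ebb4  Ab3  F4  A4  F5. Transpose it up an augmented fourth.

A#3 Ab4 D4 B4 D#5 B5

E3 becomes A#3
Ebb4 becomes Ab4
Ab3 becomes D4
F4 becomes B4
A4 becomes D#5
F5 becomes B5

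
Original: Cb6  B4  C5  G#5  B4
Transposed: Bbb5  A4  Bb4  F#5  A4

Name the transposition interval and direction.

From Cb6 to Bbb5 is 2 letter names — a second of some quality.
Bbb5 to Cb6 is 2 semitones, which makes it a major second; the second version is lower, so the direction is down.
Checking another pair — B4 → A4 — gives the same interval.

down a major second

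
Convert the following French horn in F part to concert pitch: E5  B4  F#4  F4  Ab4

The French horn in F sounds a perfect fifth below written, so transpose each written note down a perfect fifth.
E5 gives A4
B4 gives E4
F#4 gives B3
F4 gives Bb3
Ab4 gives Db4

A4 E4 B3 Bb3 Db4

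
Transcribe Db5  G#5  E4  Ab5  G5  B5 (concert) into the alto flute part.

Gb5 C#6 A4 Db6 C6 E6

Written C4 sounds as G3 on the alto flute, so concert pitches are written a perfect fourth up.
Db5 becomes Gb5
G#5 becomes C#6
E4 becomes A4
Ab5 becomes Db6
G5 becomes C6
B5 becomes E6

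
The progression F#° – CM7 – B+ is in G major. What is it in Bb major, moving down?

G major down to Bb major is a major sixth; each chord root moves by that interval while the quality stays the same.
F#°: root F# down a major sixth → A, giving A°.
CM7: root C down a major sixth → Eb, giving EbM7.
B+: root B down a major sixth → D, giving D+.

A° EbM7 D+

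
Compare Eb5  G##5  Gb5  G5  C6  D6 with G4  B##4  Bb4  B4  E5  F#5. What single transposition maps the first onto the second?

From Eb5 to G4 is 6 letter names — a sixth of some quality.
G4 to Eb5 is 8 semitones, which makes it a minor sixth; the second version is lower, so the direction is down.
Checking another pair — D6 → F#5 — gives the same interval.

down a minor sixth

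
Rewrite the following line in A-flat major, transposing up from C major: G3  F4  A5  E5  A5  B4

Eb4 Db5 F6 C6 F6 G5

From C up to A-flat is a minor sixth; apply that to each pitch.
G3 -> Eb4
F4 -> Db5
A5 -> F6
E5 -> C6
A5 -> F6
B4 -> G5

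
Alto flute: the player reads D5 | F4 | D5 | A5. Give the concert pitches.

Written C4 on the alto flute sounds as G3, a perfect fourth lower; apply that shift to every note.
D5 → A4
F4 → C4
D5 → A4
A5 → E5

A4 C4 A4 E5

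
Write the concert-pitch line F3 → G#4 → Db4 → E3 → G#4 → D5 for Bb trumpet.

The Bb trumpet sounds a major second below written, so the written part must be a major second above concert — transpose each note up.
F3 to G3
G#4 to A#4
Db4 to Eb4
E3 to F#3
G#4 to A#4
D5 to E5

G3 A#4 Eb4 F#3 A#4 E5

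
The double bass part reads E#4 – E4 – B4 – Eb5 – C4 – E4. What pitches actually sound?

E#3 E3 B3 Eb4 C3 E3

Written C4 on the double bass sounds as C3, a perfect octave lower; apply that shift to every note.
E#4 → E#3
E4 → E3
B4 → B3
Eb5 → Eb4
C4 → C3
E4 → E3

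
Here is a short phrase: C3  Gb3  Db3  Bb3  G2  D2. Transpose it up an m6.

Ab3 Ebb4 Bbb3 Gb4 Eb3 Bb2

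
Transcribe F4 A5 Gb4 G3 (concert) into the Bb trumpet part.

G4 B5 Ab4 A3

Written C4 sounds as Bb3 on the Bb trumpet, so concert pitches are written a major second up.
F4 -> G4
A5 -> B5
Gb4 -> Ab4
G3 -> A3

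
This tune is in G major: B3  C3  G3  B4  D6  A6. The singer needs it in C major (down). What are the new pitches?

From G down to C is a perfect fifth; apply that to each pitch.
B3 -> E3
C3 -> F2
G3 -> C3
B4 -> E4
D6 -> G5
A6 -> D6

E3 F2 C3 E4 G5 D6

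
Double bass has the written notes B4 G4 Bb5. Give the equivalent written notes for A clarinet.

D4 Bb3 Db5

First find concert pitch: the double bass sounds a perfect octave below written, so B4 G4 Bb5 sounds B3 G3 Bb4.
Then write for A clarinet: it sounds a minor third below written, so the part must be a minor third above concert.
B3 → D4
G3 → Bb3
Bb4 → Db5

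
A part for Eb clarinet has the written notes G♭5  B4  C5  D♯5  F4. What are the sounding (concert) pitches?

Bbb5 D5 Eb5 F#5 Ab4

The Eb clarinet sounds a minor third above written, so transpose each written note up a minor third.
Gb5 becomes Bbb5
B4 becomes D5
C5 becomes Eb5
D#5 becomes F#5
F4 becomes Ab4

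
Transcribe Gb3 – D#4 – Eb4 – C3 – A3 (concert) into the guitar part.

Gb4 D#5 Eb5 C4 A4

Written C4 sounds as C3 on the guitar, so concert pitches are written a perfect octave up.
Gb3 gives Gb4
D#4 gives D#5
Eb4 gives Eb5
C3 gives C4
A3 gives A4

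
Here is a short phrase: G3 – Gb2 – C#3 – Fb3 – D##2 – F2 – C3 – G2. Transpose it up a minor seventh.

G3: a seventh up reaches F, and 10 semitones makes it F4.
A minor seventh up from Gb2 gives Fb3.
C#3: a seventh up reaches B, and 10 semitones makes it B3.
Fb3 up a minor seventh is Ebb4.
D##2: a seventh up reaches C, and 10 semitones makes it C##3.
F2 up a minor seventh is Eb3.
C3 up a minor seventh is Bb3.
A minor seventh up from G2 gives F3.

F4 Fb3 B3 Ebb4 C##3 Eb3 Bb3 F3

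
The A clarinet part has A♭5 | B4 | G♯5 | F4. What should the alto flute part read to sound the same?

Bb5 C#5 A#5 G4

First find concert pitch: the A clarinet sounds a minor third below written, so A♭5 B4 G♯5 F4 sounds F5 G#4 E#5 D4.
Then write for alto flute: it sounds a perfect fourth below written, so the part must be a perfect fourth above concert.
F5 → Bb5
G#4 → C#5
E#5 → A#5
D4 → G4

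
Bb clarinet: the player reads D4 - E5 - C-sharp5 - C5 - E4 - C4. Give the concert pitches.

The Bb clarinet sounds a major second below written, so transpose each written note down a major second.
D4 → C4
E5 → D5
C#5 → B4
C5 → Bb4
E4 → D4
C4 → Bb3

C4 D5 B4 Bb4 D4 Bb3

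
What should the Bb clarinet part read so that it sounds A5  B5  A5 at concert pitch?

B5 C#6 B5

The Bb clarinet sounds a major second below written, so the written part must be a major second above concert — transpose each note up.
A5 to B5
B5 to C#6
A5 to B5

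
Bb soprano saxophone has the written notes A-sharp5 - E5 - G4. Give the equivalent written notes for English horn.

First find concert pitch: the Bb soprano saxophone sounds a major second below written, so A-sharp5 E5 G4 sounds G#5 D5 F4.
Then write for English horn: it sounds a perfect fifth below written, so the part must be a perfect fifth above concert.
G#5 → D#6
D5 → A5
F4 → C5

D#6 A5 C5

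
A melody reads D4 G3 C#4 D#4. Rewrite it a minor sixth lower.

D4 becomes F#3
G3 becomes B2
C#4 becomes E#3
D#4 becomes F##3

F#3 B2 E#3 F##3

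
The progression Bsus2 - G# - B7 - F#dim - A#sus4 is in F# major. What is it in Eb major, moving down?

F# major down to Eb major is an augmented second; each chord root moves by that interval while the quality stays the same.
Bsus2: root B down an augmented second → Ab, giving Absus2.
G#: root G# down an augmented second → F, giving F.
B7: root B down an augmented second → Ab, giving Ab7.
F#dim: root F# down an augmented second → Eb, giving Ebdim.
A#sus4: root A# down an augmented second → G, giving Gsus4.

Absus2 F Ab7 Ebdim Gsus4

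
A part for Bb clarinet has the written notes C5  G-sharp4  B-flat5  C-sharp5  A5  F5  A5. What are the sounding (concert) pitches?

Bb4 F#4 Ab5 B4 G5 Eb5 G5

Written C4 on the Bb clarinet sounds as Bb3, a major second lower; apply that shift to every note.
C5 to Bb4
G#4 to F#4
Bb5 to Ab5
C#5 to B4
A5 to G5
F5 to Eb5
A5 to G5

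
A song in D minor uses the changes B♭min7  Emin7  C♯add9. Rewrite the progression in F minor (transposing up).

D minor up to F minor is a minor third; each chord root moves by that interval while the quality stays the same.
B♭min7: root B♭ up a minor third → Db, giving Dbmin7.
Emin7: root E up a minor third → G, giving Gmin7.
C♯add9: root C♯ up a minor third → E, giving Eadd9.

Dbmin7 Gmin7 Eadd9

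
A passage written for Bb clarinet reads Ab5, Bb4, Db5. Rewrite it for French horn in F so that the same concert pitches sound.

Db6 Eb5 Gb5

First find concert pitch: the Bb clarinet sounds a major second below written, so Ab5 Bb4 Db5 sounds Gb5 Ab4 Cb5.
Then write for French horn in F: it sounds a perfect fifth below written, so the part must be a perfect fifth above concert.
Gb5 → Db6
Ab4 → Eb5
Cb5 → Gb5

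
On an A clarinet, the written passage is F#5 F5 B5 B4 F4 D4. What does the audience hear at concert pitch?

D#5 D5 G#5 G#4 D4 B3

The A clarinet sounds a minor third below written, so transpose each written note down a minor third.
F#5 → D#5
F5 → D5
B5 → G#5
B4 → G#4
F4 → D4
D4 → B3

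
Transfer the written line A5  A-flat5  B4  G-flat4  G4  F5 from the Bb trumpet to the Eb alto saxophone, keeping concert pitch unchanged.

E6 Eb6 F#5 Db5 D5 C6

First find concert pitch: the Bb trumpet sounds a major second below written, so A5 A-flat5 B4 G-flat4 G4 F5 sounds G5 Gb5 A4 Fb4 F4 Eb5.
Then write for Eb alto saxophone: it sounds a major sixth below written, so the part must be a major sixth above concert.
G5 → E6
Gb5 → Eb6
A4 → F#5
Fb4 → Db5
F4 → D5
Eb5 → C6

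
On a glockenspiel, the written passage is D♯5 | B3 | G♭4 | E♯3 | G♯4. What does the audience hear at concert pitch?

Written C4 on the glockenspiel sounds as C6, a perfect fifteenth higher; apply that shift to every note.
D#5 becomes D#7
B3 becomes B5
Gb4 becomes Gb6
E#3 becomes E#5
G#4 becomes G#6

D#7 B5 Gb6 E#5 G#6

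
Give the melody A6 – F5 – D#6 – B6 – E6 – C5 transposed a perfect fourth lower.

E6 C5 A#5 F#6 B5 G4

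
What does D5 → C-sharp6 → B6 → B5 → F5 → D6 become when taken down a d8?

D5 to D#4
C#6 to C##5
B6 to B#5
B5 to B#4
F5 to F#4
D6 to D#5

D#4 C##5 B#5 B#4 F#4 D#5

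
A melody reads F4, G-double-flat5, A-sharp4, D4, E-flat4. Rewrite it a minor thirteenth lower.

F4: a thirteenth down reaches A, and 20 semitones makes it A2.
Gbb5: a thirteenth down reaches B, and 20 semitones makes it Bbb3.
A minor thirteenth down from A#4 gives C##3.
A minor thirteenth down from D4 gives F#2.
Eb4 down a minor thirteenth is G2.

A2 Bbb3 C##3 F#2 G2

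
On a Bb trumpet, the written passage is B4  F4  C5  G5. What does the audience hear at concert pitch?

A4 Eb4 Bb4 F5

Written C4 on the Bb trumpet sounds as Bb3, a major second lower; apply that shift to every note.
B4 -> A4
F4 -> Eb4
C5 -> Bb4
G5 -> F5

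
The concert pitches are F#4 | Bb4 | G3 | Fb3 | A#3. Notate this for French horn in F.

Written C4 sounds as F3 on the French horn in F, so concert pitches are written a perfect fifth up.
F#4 gives C#5
Bb4 gives F5
G3 gives D4
Fb3 gives Cb4
A#3 gives E#4

C#5 F5 D4 Cb4 E#4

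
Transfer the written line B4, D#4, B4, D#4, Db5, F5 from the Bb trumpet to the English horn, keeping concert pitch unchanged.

First find concert pitch: the Bb trumpet sounds a major second below written, so B4 D#4 B4 D#4 Db5 F5 sounds A4 C#4 A4 C#4 Cb5 Eb5.
Then write for English horn: it sounds a perfect fifth below written, so the part must be a perfect fifth above concert.
A4 → E5
C#4 → G#4
A4 → E5
C#4 → G#4
Cb5 → Gb5
Eb5 → Bb5

E5 G#4 E5 G#4 Gb5 Bb5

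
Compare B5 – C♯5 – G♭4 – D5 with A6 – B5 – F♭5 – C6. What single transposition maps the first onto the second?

From B5 to A6 is 7 letter names — a seventh of some quality.
B5 to A6 is 10 semitones, which makes it a minor seventh; the second version is higher, so the direction is up.
Checking another pair — D5 → C6 — gives the same interval.

up a minor seventh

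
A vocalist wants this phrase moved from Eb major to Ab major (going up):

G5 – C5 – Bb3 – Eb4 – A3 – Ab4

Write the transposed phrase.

C6 F5 Eb4 Ab4 D4 Db5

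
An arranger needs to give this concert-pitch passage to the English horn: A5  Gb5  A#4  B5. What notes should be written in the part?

E6 Db6 E#5 F#6

Written C4 sounds as F3 on the English horn, so concert pitches are written a perfect fifth up.
A5 gives E6
Gb5 gives Db6
A#4 gives E#5
B5 gives F#6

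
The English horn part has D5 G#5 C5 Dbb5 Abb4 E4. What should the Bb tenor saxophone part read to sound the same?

First find concert pitch: the English horn sounds a perfect fifth below written, so D5 G#5 C5 Dbb5 Abb4 E4 sounds G4 C#5 F4 Gbb4 Dbb4 A3.
Then write for Bb tenor saxophone: it sounds a major ninth below written, so the part must be a major ninth above concert.
G4 → A5
C#5 → D#6
F4 → G5
Gbb4 → Abb5
Dbb4 → Ebb5
A3 → B4

A5 D#6 G5 Abb5 Ebb5 B4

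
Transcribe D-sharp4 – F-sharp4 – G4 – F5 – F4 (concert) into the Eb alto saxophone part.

B#4 D#5 E5 D6 D5

Written C4 sounds as Eb3 on the Eb alto saxophone, so concert pitches are written a major sixth up.
D#4 → B#4
F#4 → D#5
G4 → E5
F5 → D6
F4 → D5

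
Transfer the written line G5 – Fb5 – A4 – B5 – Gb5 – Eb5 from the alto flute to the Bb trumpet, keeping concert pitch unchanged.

E5 Db5 F#4 G#5 Eb5 C5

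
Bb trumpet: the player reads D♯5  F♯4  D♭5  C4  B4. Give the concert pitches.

C#5 E4 Cb5 Bb3 A4

Written C4 on the Bb trumpet sounds as Bb3, a major second lower; apply that shift to every note.
D#5 -> C#5
F#4 -> E4
Db5 -> Cb5
C4 -> Bb3
B4 -> A4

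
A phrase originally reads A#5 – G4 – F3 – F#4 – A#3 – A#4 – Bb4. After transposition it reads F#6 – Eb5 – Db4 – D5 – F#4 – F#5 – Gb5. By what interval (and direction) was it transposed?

Take the first pair: A#5 → F#6. A to F spans 6 letter names, so the interval is some kind of sixth.
A#5 to F#6 is 8 semitones, which makes it a minor sixth; the second version is higher, so the direction is up.
Checking another pair — Bb4 → Gb5 — gives the same interval.

up a minor sixth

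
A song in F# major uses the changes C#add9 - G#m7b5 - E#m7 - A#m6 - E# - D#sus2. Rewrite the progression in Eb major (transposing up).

Bbadd9 Fm7b5 Dm7 Gm6 D Csus2

F# major up to Eb major is a diminished seventh; each chord root moves by that interval while the quality stays the same.
C#add9: root C# up a diminished seventh → Bb, giving Bbadd9.
G#m7b5: root G# up a diminished seventh → F, giving Fm7b5.
E#m7: root E# up a diminished seventh → D, giving Dm7.
A#m6: root A# up a diminished seventh → G, giving Gm6.
E#: root E# up a diminished seventh → D, giving D.
D#sus2: root D# up a diminished seventh → C, giving Csus2.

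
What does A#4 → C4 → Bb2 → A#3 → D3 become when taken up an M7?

G##5 B4 A3 G##4 C#4

A#4 up a major seventh is G##5.
C4 up a major seventh is B4.
A major seventh up from Bb2 gives A3.
A major seventh up from A#3 gives G##4.
A major seventh up from D3 gives C#4.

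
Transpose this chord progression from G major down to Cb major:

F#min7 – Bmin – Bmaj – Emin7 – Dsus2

Bbmin7 Ebmin Ebmaj Abmin7 Gbsus2

G major down to Cb major is an augmented fifth; each chord root moves by that interval while the quality stays the same.
F#min7: root F# down an augmented fifth → Bb, giving Bbmin7.
Bmin: root B down an augmented fifth → Eb, giving Ebmin.
Bmaj: root B down an augmented fifth → Eb, giving Ebmaj.
Emin7: root E down an augmented fifth → Ab, giving Abmin7.
Dsus2: root D down an augmented fifth → Gb, giving Gbsus2.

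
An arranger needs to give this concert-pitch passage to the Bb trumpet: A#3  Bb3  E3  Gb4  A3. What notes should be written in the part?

B#3 C4 F#3 Ab4 B3

The Bb trumpet sounds a major second below written, so the written part must be a major second above concert — transpose each note up.
A#3 -> B#3
Bb3 -> C4
E3 -> F#3
Gb4 -> Ab4
A3 -> B3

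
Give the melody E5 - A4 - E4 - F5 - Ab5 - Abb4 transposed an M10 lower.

A major tenth down from E5 gives C4.
A major tenth down from A4 gives F3.
E4 down a major tenth is C3.
F5: a tenth down reaches D, and 16 semitones makes it Db4.
Ab5 down a major tenth is Fb4.
A major tenth down from Abb4 gives Fbb3.

C4 F3 C3 Db4 Fb4 Fbb3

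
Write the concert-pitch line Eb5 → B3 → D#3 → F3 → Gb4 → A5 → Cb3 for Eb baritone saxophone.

Written C4 sounds as Eb2 on the Eb baritone saxophone, so concert pitches are written a major thirteenth up.
Eb5 to C7
B3 to G#5
D#3 to B#4
F3 to D5
Gb4 to Eb6
A5 to F#7
Cb3 to Ab4

C7 G#5 B#4 D5 Eb6 F#7 Ab4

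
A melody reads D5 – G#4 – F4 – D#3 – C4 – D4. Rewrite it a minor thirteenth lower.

F#3 B#2 A2 F##1 E2 F#2

A minor thirteenth down from D5 gives F#3.
G#4: a thirteenth down reaches B, and 20 semitones makes it B#2.
A minor thirteenth down from F4 gives A2.
D#3: a thirteenth down reaches F, and 20 semitones makes it F##1.
A minor thirteenth down from C4 gives E2.
A minor thirteenth down from D4 gives F#2.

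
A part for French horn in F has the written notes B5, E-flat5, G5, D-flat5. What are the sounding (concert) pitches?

E5 Ab4 C5 Gb4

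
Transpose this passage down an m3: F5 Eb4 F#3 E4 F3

D5 C4 D#3 C#4 D3

F5 becomes D5
Eb4 becomes C4
F#3 becomes D#3
E4 becomes C#4
F3 becomes D3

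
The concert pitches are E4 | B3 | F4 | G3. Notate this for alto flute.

A4 E4 Bb4 C4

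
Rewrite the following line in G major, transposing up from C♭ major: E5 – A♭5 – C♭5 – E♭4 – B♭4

B#5 E6 G5 B4 F#5

C♭ major to G major up is an augmented fifth, so every note moves up by that interval.
E5 to B#5
Ab5 to E6
Cb5 to G5
Eb4 to B4
Bb4 to F#5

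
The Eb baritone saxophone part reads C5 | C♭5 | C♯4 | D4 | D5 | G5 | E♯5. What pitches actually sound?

Eb3 Ebb3 E2 F2 F3 Bb3 G#3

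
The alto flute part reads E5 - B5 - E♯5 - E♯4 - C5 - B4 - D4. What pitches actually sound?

The alto flute sounds a perfect fourth below written, so transpose each written note down a perfect fourth.
E5 becomes B4
B5 becomes F#5
E#5 becomes B#4
E#4 becomes B#3
C5 becomes G4
B4 becomes F#4
D4 becomes A3

B4 F#5 B#4 B#3 G4 F#4 A3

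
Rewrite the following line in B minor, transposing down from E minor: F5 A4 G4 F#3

E minor to B minor down is a perfect fourth, so every note moves down by that interval.
F5 to C5
A4 to E4
G4 to D4
F#3 to C#3

C5 E4 D4 C#3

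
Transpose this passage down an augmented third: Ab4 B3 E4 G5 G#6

Fbb4 Gb3 Cb4 Ebb5 Eb6

Ab4 gives Fbb4
B3 gives Gb3
E4 gives Cb4
G5 gives Ebb5
G#6 gives Eb6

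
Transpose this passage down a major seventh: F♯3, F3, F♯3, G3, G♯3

G2 Gb2 G2 Ab2 A2

A major seventh down from F#3 gives G2.
A major seventh down from F3 gives Gb2.
F#3 down a major seventh is G2.
G3 down a major seventh is Ab2.
G#3: a seventh down reaches A, and 11 semitones makes it A2.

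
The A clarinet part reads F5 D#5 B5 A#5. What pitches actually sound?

D5 B#4 G#5 F##5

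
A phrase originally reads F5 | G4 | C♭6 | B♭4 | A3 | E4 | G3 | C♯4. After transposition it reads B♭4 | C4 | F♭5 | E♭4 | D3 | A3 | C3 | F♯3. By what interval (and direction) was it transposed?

From F5 to Bb4 is 5 letter names — a fifth of some quality.
Bb4 to F5 is 7 semitones, which makes it a perfect fifth; the second version is lower, so the direction is down.
Checking another pair — C#4 → F#3 — gives the same interval.

down a perfect fifth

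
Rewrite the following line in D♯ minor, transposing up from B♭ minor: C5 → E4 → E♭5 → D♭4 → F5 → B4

E#5 G##4 G#5 F#4 A#5 D##5

From B♭ up to D♯ is an augmented third; apply that to each pitch.
C5 becomes E#5
E4 becomes G##4
Eb5 becomes G#5
Db4 becomes F#4
F5 becomes A#5
B4 becomes D##5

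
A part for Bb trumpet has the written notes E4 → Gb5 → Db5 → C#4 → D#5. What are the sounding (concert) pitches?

D4 Fb5 Cb5 B3 C#5

Written C4 on the Bb trumpet sounds as Bb3, a major second lower; apply that shift to every note.
E4 becomes D4
Gb5 becomes Fb5
Db5 becomes Cb5
C#4 becomes B3
D#5 becomes C#5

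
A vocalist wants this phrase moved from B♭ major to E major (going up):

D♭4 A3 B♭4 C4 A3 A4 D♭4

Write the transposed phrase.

G4 D#4 E5 F#4 D#4 D#5 G4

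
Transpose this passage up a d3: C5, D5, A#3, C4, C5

Ebb5 Fb5 C4 Ebb4 Ebb5

C5 → Ebb5
D5 → Fb5
A#3 → C4
C4 → Ebb4
C5 → Ebb5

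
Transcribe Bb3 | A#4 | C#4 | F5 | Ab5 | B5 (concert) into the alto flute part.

Eb4 D#5 F#4 Bb5 Db6 E6

The alto flute sounds a perfect fourth below written, so the written part must be a perfect fourth above concert — transpose each note up.
Bb3 becomes Eb4
A#4 becomes D#5
C#4 becomes F#4
F5 becomes Bb5
Ab5 becomes Db6
B5 becomes E6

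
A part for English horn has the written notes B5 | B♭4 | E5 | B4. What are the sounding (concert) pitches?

E5 Eb4 A4 E4

Written C4 on the English horn sounds as F3, a perfect fifth lower; apply that shift to every note.
B5 gives E5
Bb4 gives Eb4
E5 gives A4
B4 gives E4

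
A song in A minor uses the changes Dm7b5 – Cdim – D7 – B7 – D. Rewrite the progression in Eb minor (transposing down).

Abm7b5 Gbdim Ab7 F7 Ab

A minor down to Eb minor is an augmented fourth; each chord root moves by that interval while the quality stays the same.
Dm7b5: root D down an augmented fourth → Ab, giving Abm7b5.
Cdim: root C down an augmented fourth → Gb, giving Gbdim.
D7: root D down an augmented fourth → Ab, giving Ab7.
B7: root B down an augmented fourth → F, giving F7.
D: root D down an augmented fourth → Ab, giving Ab.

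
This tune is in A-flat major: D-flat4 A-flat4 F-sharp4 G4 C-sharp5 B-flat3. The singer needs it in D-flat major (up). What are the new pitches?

Gb4 Db5 B4 C5 F#5 Eb4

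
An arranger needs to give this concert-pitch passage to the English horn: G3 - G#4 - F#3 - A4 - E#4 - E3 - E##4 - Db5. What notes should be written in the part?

The English horn sounds a perfect fifth below written, so the written part must be a perfect fifth above concert — transpose each note up.
G3 to D4
G#4 to D#5
F#3 to C#4
A4 to E5
E#4 to B#4
E3 to B3
E##4 to B##4
Db5 to Ab5

D4 D#5 C#4 E5 B#4 B3 B##4 Ab5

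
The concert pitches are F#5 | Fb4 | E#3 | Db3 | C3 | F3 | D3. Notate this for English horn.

C#6 Cb5 B#3 Ab3 G3 C4 A3

The English horn sounds a perfect fifth below written, so the written part must be a perfect fifth above concert — transpose each note up.
F#5 → C#6
Fb4 → Cb5
E#3 → B#3
Db3 → Ab3
C3 → G3
F3 → C4
D3 → A3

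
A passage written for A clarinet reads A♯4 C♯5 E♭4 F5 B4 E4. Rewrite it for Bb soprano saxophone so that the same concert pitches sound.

G##4 B#4 D4 E5 A#4 D#4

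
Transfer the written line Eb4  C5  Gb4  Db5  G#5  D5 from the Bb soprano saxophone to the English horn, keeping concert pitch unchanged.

Ab4 F5 Cb5 Gb5 C#6 G5

First find concert pitch: the Bb soprano saxophone sounds a major second below written, so Eb4 C5 Gb4 Db5 G#5 D5 sounds Db4 Bb4 Fb4 Cb5 F#5 C5.
Then write for English horn: it sounds a perfect fifth below written, so the part must be a perfect fifth above concert.
Db4 → Ab4
Bb4 → F5
Fb4 → Cb5
Cb5 → Gb5
F#5 → C#6
C5 → G5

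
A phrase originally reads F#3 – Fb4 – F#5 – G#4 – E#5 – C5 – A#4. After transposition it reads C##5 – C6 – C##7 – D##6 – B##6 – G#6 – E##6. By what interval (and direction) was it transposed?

Take the first pair: F#3 → C##5. F to C spans 12 letter names, so the interval is some kind of twelfth.
F#3 to C##5 is 20 semitones, which makes it an augmented twelfth; the second version is higher, so the direction is up.
Checking another pair — A#4 → E##6 — gives the same interval.

up an augmented twelfth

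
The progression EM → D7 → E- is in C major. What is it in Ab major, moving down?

CM Bb7 C-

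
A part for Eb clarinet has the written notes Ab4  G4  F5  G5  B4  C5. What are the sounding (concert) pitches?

Cb5 Bb4 Ab5 Bb5 D5 Eb5

The Eb clarinet sounds a minor third above written, so transpose each written note up a minor third.
Ab4 gives Cb5
G4 gives Bb4
F5 gives Ab5
G5 gives Bb5
B4 gives D5
C5 gives Eb5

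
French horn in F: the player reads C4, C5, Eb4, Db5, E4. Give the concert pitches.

The French horn in F sounds a perfect fifth below written, so transpose each written note down a perfect fifth.
C4 -> F3
C5 -> F4
Eb4 -> Ab3
Db5 -> Gb4
E4 -> A3

F3 F4 Ab3 Gb4 A3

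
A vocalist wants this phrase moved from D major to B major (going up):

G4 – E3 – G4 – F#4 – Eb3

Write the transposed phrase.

E5 C#4 E5 D#5 C4

D major to B major up is a major sixth, so every note moves up by that interval.
G4 to E5
E3 to C#4
G4 to E5
F#4 to D#5
Eb3 to C4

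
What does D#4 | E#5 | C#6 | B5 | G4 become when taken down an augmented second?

C4 D5 Bb5 Ab5 Fb4

D#4: a second down reaches C, and 3 semitones makes it C4.
E#5: a second down reaches D, and 3 semitones makes it D5.
C#6: a second down reaches B, and 3 semitones makes it Bb5.
B5 down an augmented second is Ab5.
An augmented second down from G4 gives Fb4.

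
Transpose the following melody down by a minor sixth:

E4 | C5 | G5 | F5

G#3 E4 B4 A4

E4 down a minor sixth is G#3.
C5: a sixth down reaches E, and 8 semitones makes it E4.
G5 down a minor sixth is B4.
A minor sixth down from F5 gives A4.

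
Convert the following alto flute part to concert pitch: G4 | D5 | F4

D4 A4 C4

Written C4 on the alto flute sounds as G3, a perfect fourth lower; apply that shift to every note.
G4 -> D4
D5 -> A4
F4 -> C4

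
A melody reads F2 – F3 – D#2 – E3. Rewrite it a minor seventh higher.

Eb3 Eb4 C#3 D4

F2 -> Eb3
F3 -> Eb4
D#2 -> C#3
E3 -> D4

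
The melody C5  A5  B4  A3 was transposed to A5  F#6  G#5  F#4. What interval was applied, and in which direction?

Take the first pair: C5 → A5. C to A spans 6 letter names, so the interval is some kind of sixth.
C5 to A5 is 9 semitones, which makes it a major sixth; the second version is higher, so the direction is up.
Checking another pair — A3 → F#4 — gives the same interval.

up a major sixth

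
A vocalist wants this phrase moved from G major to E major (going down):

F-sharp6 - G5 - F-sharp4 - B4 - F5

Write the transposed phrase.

From G down to E is a minor third; apply that to each pitch.
F#6 → D#6
G5 → E5
F#4 → D#4
B4 → G#4
F5 → D5

D#6 E5 D#4 G#4 D5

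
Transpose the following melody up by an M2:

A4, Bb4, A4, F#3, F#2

A4 gives B4
Bb4 gives C5
A4 gives B4
F#3 gives G#3
F#2 gives G#2

B4 C5 B4 G#3 G#2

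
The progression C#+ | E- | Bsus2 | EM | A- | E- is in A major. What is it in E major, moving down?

G#+ B- F#sus2 BM E- B-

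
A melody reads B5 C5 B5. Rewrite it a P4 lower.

B5 -> F#5
C5 -> G4
B5 -> F#5

F#5 G4 F#5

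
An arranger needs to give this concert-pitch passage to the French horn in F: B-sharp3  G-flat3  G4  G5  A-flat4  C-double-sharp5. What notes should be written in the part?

F##4 Db4 D5 D6 Eb5 G##5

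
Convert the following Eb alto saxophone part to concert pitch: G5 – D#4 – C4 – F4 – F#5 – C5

Bb4 F#3 Eb3 Ab3 A4 Eb4

The Eb alto saxophone sounds a major sixth below written, so transpose each written note down a major sixth.
G5 → Bb4
D#4 → F#3
C4 → Eb3
F4 → Ab3
F#5 → A4
C5 → Eb4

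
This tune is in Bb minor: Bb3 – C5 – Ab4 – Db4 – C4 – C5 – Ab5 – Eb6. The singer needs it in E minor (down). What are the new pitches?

E3 F#4 D4 G3 F#3 F#4 D5 A5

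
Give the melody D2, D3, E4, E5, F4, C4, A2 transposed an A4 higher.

An augmented fourth up from D2 gives G#2.
An augmented fourth up from D3 gives G#3.
E4: a fourth up reaches A, and 6 semitones makes it A#4.
E5 up an augmented fourth is A#5.
An augmented fourth up from F4 gives B4.
C4 up an augmented fourth is F#4.
An augmented fourth up from A2 gives D#3.

G#2 G#3 A#4 A#5 B4 F#4 D#3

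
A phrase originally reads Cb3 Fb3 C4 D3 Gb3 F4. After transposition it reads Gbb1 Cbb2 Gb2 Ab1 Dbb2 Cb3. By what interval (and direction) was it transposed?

down an augmented eleventh

From Cb3 to Gbb1 is 11 letter names — an eleventh of some quality.
Gbb1 to Cb3 is 18 semitones, which makes it an augmented eleventh; the second version is lower, so the direction is down.
Checking another pair — F4 → Cb3 — gives the same interval.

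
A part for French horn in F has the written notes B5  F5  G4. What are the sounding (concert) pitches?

E5 Bb4 C4

Written C4 on the French horn in F sounds as F3, a perfect fifth lower; apply that shift to every note.
B5 to E5
F5 to Bb4
G4 to C4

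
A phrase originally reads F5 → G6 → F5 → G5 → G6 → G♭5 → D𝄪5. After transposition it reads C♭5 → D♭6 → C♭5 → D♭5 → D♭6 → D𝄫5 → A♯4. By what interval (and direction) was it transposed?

down an augmented fourth

Take the first pair: F5 → Cb5. F to C spans 4 letter names, so the interval is some kind of fourth.
Cb5 to F5 is 6 semitones, which makes it an augmented fourth; the second version is lower, so the direction is down.
Checking another pair — D##5 → A#4 — gives the same interval.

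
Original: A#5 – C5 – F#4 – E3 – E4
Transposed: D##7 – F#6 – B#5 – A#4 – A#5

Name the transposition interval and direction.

Take the first pair: A#5 → D##7. A to D spans 11 letter names, so the interval is some kind of eleventh.
A#5 to D##7 is 18 semitones, which makes it an augmented eleventh; the second version is higher, so the direction is up.
Checking another pair — E4 → A#5 — gives the same interval.

up an augmented eleventh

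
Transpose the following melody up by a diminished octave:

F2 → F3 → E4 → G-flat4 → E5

Fb3 Fb4 Eb5 Gbb5 Eb6

F2 up a diminished octave is Fb3.
F3 up a diminished octave is Fb4.
E4 up a diminished octave is Eb5.
Gb4: an octave up reaches G, and 11 semitones makes it Gbb5.
E5 up a diminished octave is Eb6.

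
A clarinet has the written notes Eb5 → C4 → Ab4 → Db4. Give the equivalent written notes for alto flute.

First find concert pitch: the A clarinet sounds a minor third below written, so Eb5 C4 Ab4 Db4 sounds C5 A3 F4 Bb3.
Then write for alto flute: it sounds a perfect fourth below written, so the part must be a perfect fourth above concert.
C5 → F5
A3 → D4
F4 → Bb4
Bb3 → Eb4

F5 D4 Bb4 Eb4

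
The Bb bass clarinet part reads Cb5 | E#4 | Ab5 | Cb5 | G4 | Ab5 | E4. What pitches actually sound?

Bbb3 D#3 Gb4 Bbb3 F3 Gb4 D3

Written C4 on the Bb bass clarinet sounds as Bb2, a major ninth lower; apply that shift to every note.
Cb5 → Bbb3
E#4 → D#3
Ab5 → Gb4
Cb5 → Bbb3
G4 → F3
Ab5 → Gb4
E4 → D3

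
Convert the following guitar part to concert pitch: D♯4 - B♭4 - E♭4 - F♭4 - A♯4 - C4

D#3 Bb3 Eb3 Fb3 A#3 C3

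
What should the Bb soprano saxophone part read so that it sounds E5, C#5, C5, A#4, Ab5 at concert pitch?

F#5 D#5 D5 B#4 Bb5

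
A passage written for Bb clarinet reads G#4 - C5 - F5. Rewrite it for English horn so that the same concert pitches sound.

C#5 F5 Bb5

First find concert pitch: the Bb clarinet sounds a major second below written, so G#4 C5 F5 sounds F#4 Bb4 Eb5.
Then write for English horn: it sounds a perfect fifth below written, so the part must be a perfect fifth above concert.
F#4 → C#5
Bb4 → F5
Eb5 → Bb5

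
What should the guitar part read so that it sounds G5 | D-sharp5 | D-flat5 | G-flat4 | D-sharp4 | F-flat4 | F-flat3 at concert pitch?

G6 D#6 Db6 Gb5 D#5 Fb5 Fb4

The guitar sounds a perfect octave below written, so the written part must be a perfect octave above concert — transpose each note up.
G5 becomes G6
D#5 becomes D#6
Db5 becomes Db6
Gb4 becomes Gb5
D#4 becomes D#5
Fb4 becomes Fb5
Fb3 becomes Fb4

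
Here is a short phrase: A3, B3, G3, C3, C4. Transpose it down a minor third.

A3 to F#3
B3 to G#3
G3 to E3
C3 to A2
C4 to A3

F#3 G#3 E3 A2 A3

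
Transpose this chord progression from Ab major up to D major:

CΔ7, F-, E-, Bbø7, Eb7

F#Δ7 B- A#- Eø7 A7

Ab major up to D major is an augmented fourth; each chord root moves by that interval while the quality stays the same.
CΔ7: root C up an augmented fourth → F#, giving F#Δ7.
F-: root F up an augmented fourth → B, giving B-.
E-: root E up an augmented fourth → A#, giving A#-.
Bbø7: root Bb up an augmented fourth → E, giving Eø7.
Eb7: root Eb up an augmented fourth → A, giving A7.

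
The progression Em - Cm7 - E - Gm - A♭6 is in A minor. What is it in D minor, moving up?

Am Fm7 A Cm Db6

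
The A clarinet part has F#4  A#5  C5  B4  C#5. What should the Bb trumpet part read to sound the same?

First find concert pitch: the A clarinet sounds a minor third below written, so F#4 A#5 C5 B4 C#5 sounds D#4 F##5 A4 G#4 A#4.
Then write for Bb trumpet: it sounds a major second below written, so the part must be a major second above concert.
D#4 → E#4
F##5 → G##5
A4 → B4
G#4 → A#4
A#4 → B#4

E#4 G##5 B4 A#4 B#4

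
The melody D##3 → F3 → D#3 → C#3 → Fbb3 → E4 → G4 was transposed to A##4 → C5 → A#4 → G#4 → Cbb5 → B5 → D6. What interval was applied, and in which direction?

From D##3 to A##4 is 12 letter names — a twelfth of some quality.
D##3 to A##4 is 19 semitones, which makes it a perfect twelfth; the second version is higher, so the direction is up.
Checking another pair — G4 → D6 — gives the same interval.

up a perfect twelfth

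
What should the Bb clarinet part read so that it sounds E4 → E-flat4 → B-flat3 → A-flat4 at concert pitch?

F#4 F4 C4 Bb4

The Bb clarinet sounds a major second below written, so the written part must be a major second above concert — transpose each note up.
E4 gives F#4
Eb4 gives F4
Bb3 gives C4
Ab4 gives Bb4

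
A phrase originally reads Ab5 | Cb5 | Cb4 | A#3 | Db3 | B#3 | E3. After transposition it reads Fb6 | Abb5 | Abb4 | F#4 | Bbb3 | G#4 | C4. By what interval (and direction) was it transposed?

up a minor sixth

Take the first pair: Ab5 → Fb6. A to F spans 6 letter names, so the interval is some kind of sixth.
Ab5 to Fb6 is 8 semitones, which makes it a minor sixth; the second version is higher, so the direction is up.
Checking another pair — E3 → C4 — gives the same interval.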